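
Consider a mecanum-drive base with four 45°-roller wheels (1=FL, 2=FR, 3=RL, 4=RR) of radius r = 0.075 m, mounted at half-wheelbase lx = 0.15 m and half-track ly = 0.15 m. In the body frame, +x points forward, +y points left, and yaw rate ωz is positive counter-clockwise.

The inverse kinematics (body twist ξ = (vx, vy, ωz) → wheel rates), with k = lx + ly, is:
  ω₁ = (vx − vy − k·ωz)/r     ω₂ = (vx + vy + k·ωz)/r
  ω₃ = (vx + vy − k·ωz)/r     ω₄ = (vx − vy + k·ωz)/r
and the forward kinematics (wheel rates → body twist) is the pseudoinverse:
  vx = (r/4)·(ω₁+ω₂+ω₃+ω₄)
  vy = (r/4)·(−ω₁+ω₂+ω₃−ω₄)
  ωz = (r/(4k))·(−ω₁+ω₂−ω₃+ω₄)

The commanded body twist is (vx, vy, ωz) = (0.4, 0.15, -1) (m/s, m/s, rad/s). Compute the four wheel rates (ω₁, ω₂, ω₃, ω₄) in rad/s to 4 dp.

k = lx + ly = 0.15 + 0.15 = 0.3000;  k·ωz = 0.3000·-1 = -0.3000
ω₁ (FL) = (vx − vy − k·ωz)/r = 0.5500/0.075 = 7.3333
ω₂ (FR) = (vx + vy + k·ωz)/r = 0.2500/0.075 = 3.3333
ω₃ (RL) = (vx + vy − k·ωz)/r = 0.8500/0.075 = 11.3333
ω₄ (RR) = (vx − vy + k·ωz)/r = -0.0500/0.075 = -0.6667

(7.3333, 3.3333, 11.3333, -0.6667)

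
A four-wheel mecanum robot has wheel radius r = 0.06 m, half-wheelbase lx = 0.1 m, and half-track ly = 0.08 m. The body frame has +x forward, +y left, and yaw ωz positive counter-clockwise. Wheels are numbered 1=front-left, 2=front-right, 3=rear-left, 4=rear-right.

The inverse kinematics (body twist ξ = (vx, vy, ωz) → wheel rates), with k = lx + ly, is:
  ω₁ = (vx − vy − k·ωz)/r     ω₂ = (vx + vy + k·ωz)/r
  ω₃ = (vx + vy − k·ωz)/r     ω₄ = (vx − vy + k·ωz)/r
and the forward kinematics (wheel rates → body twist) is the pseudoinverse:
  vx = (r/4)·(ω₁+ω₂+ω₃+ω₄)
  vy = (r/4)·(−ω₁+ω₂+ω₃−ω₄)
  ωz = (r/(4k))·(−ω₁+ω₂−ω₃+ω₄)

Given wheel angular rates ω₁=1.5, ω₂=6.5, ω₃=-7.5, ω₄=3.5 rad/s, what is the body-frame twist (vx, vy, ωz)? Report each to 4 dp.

k = lx + ly = 0.1 + 0.08 = 0.1800
ω₁+ω₂+ω₃+ω₄ = 4.0000  →  vx = (0.06/4)·4.0000 = 0.0600
−ω₁+ω₂+ω₃−ω₄ = -6.0000  →  vy = (0.06/4)·-6.0000 = -0.0900
−ω₁+ω₂−ω₃+ω₄ = 16.0000  →  ωz = (0.06/0.7200)·16.0000 = 1.3333

(0.0600, -0.0900, 1.3333)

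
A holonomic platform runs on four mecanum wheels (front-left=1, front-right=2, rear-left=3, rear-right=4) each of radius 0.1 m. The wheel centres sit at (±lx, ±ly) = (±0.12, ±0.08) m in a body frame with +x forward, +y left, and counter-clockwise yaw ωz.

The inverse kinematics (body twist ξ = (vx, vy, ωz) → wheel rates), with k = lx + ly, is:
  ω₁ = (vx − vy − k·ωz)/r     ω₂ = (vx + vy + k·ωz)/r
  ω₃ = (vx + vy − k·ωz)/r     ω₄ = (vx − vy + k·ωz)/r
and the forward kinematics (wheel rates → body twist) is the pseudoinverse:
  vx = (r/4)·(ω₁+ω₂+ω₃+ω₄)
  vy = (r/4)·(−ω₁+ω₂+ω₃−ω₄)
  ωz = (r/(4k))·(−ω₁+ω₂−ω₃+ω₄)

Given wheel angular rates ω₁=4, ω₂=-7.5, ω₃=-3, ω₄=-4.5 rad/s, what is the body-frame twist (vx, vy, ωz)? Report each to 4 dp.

k = lx + ly = 0.12 + 0.08 = 0.2000
ω₁+ω₂+ω₃+ω₄ = -11.0000  →  vx = (0.1/4)·-11.0000 = -0.2750
−ω₁+ω₂+ω₃−ω₄ = -10.0000  →  vy = (0.1/4)·-10.0000 = -0.2500
−ω₁+ω₂−ω₃+ω₄ = -13.0000  →  ωz = (0.1/0.8000)·-13.0000 = -1.6250

(-0.2750, -0.2500, -1.6250)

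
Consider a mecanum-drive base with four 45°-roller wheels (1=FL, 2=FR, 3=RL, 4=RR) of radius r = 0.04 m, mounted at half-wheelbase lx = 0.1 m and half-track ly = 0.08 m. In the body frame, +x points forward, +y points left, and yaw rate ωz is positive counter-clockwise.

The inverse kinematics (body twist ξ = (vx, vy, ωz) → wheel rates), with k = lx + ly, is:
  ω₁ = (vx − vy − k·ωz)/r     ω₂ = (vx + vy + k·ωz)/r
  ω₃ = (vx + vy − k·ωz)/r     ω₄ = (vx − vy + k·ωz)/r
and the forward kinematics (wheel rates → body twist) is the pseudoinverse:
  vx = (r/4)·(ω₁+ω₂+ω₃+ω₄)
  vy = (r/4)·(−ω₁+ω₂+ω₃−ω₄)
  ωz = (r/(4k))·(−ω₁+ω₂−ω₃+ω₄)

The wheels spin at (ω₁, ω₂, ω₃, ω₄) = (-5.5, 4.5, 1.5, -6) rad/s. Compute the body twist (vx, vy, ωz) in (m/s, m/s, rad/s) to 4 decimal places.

k = lx + ly = 0.1 + 0.08 = 0.1800
ω₁+ω₂+ω₃+ω₄ = -5.5000  →  vx = (0.04/4)·-5.5000 = -0.0550
−ω₁+ω₂+ω₃−ω₄ = 17.5000  →  vy = (0.04/4)·17.5000 = 0.1750
−ω₁+ω₂−ω₃+ω₄ = 2.5000  →  ωz = (0.04/0.7200)·2.5000 = 0.1389

(-0.0550, 0.1750, 0.1389)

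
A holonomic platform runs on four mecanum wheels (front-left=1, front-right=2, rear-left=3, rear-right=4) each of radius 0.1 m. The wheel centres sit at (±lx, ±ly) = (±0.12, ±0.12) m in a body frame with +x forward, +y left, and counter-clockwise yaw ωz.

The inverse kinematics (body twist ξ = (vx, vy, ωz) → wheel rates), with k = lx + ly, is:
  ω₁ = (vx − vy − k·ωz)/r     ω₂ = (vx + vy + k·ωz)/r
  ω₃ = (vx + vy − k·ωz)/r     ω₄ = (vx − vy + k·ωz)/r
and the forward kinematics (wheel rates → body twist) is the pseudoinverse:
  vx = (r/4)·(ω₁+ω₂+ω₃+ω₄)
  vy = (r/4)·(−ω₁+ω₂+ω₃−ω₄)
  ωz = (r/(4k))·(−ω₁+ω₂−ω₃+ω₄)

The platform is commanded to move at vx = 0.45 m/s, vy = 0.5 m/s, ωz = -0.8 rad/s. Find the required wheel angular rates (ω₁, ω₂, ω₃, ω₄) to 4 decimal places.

k = lx + ly = 0.12 + 0.12 = 0.2400;  k·ωz = 0.2400·-0.8 = -0.1920
ω₁ (FL) = (vx − vy − k·ωz)/r = 0.1420/0.1 = 1.4200
ω₂ (FR) = (vx + vy + k·ωz)/r = 0.7580/0.1 = 7.5800
ω₃ (RL) = (vx + vy − k·ωz)/r = 1.1420/0.1 = 11.4200
ω₄ (RR) = (vx − vy + k·ωz)/r = -0.2420/0.1 = -2.4200

(1.4200, 7.5800, 11.4200, -2.4200)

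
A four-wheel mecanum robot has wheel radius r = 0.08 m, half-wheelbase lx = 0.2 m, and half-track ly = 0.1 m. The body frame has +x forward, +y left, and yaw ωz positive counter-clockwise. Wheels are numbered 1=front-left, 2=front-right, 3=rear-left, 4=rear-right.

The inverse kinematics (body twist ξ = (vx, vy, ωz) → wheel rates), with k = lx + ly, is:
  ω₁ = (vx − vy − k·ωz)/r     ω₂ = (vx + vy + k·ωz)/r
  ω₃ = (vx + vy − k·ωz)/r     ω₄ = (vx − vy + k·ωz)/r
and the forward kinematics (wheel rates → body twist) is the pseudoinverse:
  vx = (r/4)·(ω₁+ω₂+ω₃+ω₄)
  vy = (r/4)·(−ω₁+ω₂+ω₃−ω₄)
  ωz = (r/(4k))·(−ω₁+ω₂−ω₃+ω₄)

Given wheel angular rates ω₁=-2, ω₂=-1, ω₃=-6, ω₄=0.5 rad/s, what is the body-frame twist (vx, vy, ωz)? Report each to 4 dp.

k = lx + ly = 0.2 + 0.1 = 0.3000
ω₁+ω₂+ω₃+ω₄ = -8.5000  →  vx = (0.08/4)·-8.5000 = -0.1700
−ω₁+ω₂+ω₃−ω₄ = -5.5000  →  vy = (0.08/4)·-5.5000 = -0.1100
−ω₁+ω₂−ω₃+ω₄ = 7.5000  →  ωz = (0.08/1.2000)·7.5000 = 0.5000

(-0.1700, -0.1100, 0.5000)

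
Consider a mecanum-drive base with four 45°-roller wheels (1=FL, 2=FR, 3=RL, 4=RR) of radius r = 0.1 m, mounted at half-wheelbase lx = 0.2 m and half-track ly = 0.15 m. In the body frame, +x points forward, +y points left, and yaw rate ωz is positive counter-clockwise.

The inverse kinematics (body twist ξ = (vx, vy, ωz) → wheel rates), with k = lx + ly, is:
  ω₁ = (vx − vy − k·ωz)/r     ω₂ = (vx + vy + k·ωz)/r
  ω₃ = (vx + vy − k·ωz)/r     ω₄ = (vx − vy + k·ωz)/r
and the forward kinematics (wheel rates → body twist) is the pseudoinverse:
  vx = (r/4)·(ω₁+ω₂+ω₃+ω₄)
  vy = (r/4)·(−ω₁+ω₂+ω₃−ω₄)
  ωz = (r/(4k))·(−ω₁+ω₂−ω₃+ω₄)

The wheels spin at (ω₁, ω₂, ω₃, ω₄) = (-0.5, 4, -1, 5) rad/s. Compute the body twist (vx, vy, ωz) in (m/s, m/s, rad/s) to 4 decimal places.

(0.1875, -0.0375, 0.7500)

k = lx + ly = 0.2 + 0.15 = 0.3500
ω₁+ω₂+ω₃+ω₄ = 7.5000  →  vx = (0.1/4)·7.5000 = 0.1875
−ω₁+ω₂+ω₃−ω₄ = -1.5000  →  vy = (0.1/4)·-1.5000 = -0.0375
−ω₁+ω₂−ω₃+ω₄ = 10.5000  →  ωz = (0.1/1.4000)·10.5000 = 0.7500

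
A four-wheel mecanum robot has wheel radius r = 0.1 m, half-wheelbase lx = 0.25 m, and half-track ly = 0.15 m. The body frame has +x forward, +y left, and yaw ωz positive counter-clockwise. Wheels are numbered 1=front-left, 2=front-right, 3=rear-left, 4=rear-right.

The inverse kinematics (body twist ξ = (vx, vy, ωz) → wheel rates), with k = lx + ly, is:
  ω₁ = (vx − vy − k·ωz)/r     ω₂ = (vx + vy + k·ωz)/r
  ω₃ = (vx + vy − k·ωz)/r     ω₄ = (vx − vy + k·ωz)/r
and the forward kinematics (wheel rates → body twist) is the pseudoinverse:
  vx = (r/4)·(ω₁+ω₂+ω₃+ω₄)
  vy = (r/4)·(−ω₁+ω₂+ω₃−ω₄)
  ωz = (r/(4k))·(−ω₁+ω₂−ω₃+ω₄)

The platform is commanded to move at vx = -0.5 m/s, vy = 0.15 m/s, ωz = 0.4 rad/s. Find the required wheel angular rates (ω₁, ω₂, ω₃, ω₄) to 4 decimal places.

(-8.1000, -1.9000, -5.1000, -4.9000)

k = lx + ly = 0.25 + 0.15 = 0.4000;  k·ωz = 0.4000·0.4 = 0.1600
ω₁ (FL) = (vx − vy − k·ωz)/r = -0.8100/0.1 = -8.1000
ω₂ (FR) = (vx + vy + k·ωz)/r = -0.1900/0.1 = -1.9000
ω₃ (RL) = (vx + vy − k·ωz)/r = -0.5100/0.1 = -5.1000
ω₄ (RR) = (vx − vy + k·ωz)/r = -0.4900/0.1 = -4.9000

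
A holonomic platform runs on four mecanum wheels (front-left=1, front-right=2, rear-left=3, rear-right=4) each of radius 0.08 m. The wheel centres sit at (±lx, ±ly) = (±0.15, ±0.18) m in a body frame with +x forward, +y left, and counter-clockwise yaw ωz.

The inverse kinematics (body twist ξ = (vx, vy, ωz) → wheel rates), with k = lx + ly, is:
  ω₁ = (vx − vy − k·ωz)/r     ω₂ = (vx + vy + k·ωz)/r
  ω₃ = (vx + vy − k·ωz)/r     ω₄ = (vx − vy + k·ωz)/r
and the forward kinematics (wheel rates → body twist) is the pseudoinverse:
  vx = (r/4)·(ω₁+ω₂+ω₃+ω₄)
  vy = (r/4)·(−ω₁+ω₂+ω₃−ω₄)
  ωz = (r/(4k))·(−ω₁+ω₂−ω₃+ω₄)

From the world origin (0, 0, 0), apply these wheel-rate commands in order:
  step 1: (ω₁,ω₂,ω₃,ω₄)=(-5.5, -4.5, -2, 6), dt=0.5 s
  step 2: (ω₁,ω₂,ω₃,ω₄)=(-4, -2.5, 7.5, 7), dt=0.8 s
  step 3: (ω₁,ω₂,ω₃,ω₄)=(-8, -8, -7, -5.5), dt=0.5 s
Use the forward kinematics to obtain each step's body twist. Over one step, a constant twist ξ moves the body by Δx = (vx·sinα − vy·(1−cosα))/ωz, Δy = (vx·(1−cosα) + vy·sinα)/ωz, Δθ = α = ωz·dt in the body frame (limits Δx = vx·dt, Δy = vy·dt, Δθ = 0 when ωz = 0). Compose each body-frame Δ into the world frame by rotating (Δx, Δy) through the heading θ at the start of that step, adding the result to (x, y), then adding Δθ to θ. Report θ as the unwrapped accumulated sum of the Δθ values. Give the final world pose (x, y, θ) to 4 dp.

step 1: ξ=(vx,vy,ωz)=(-0.1200, -0.1400, 0.5455), dt=0.5 → body Δ=(-0.0498, -0.0773, 0.2727) → world pose (-0.0498, -0.0773, 0.2727)
step 2: ξ=(vx,vy,ωz)=(0.1600, 0.0400, 0.0606), dt=0.8 → body Δ=(0.1272, 0.0351, 0.0485) → world pose (0.0632, -0.0092, 0.3212)
step 3: ξ=(vx,vy,ωz)=(-0.5700, -0.0300, 0.0909), dt=0.5 → body Δ=(-0.2846, -0.0215, 0.0455) → world pose (-0.2000, -0.1194, 0.3667)

(-0.2000, -0.1194, 0.3667)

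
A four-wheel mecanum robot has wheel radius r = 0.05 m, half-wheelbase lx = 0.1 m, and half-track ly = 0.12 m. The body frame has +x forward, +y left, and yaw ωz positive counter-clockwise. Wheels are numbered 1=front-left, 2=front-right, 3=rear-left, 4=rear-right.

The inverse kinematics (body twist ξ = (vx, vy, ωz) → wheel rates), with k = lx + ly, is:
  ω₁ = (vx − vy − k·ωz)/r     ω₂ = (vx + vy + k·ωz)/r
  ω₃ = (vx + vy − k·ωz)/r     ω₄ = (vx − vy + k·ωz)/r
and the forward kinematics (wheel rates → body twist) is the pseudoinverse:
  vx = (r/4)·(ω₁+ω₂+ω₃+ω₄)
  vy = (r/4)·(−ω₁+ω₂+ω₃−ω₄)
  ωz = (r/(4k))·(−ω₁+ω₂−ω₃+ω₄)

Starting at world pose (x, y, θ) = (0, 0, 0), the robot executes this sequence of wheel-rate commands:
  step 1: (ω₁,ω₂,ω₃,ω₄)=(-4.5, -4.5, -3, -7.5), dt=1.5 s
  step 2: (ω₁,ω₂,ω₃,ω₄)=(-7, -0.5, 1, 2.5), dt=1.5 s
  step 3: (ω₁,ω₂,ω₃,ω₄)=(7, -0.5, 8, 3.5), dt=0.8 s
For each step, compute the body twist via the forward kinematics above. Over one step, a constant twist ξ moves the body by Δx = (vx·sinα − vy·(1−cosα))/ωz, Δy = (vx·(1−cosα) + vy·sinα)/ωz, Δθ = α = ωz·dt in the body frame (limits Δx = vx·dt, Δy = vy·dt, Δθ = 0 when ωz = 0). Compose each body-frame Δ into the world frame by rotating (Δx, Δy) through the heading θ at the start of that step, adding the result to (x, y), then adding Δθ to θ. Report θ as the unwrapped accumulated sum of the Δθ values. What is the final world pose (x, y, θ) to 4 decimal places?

step 1: ξ=(vx,vy,ωz)=(-0.2438, 0.0562, -0.2557), dt=1.5 → body Δ=(-0.3407, 0.1516, -0.3835) → world pose (-0.3407, 0.1516, -0.3835)
step 2: ξ=(vx,vy,ωz)=(-0.0500, 0.0625, 0.4545), dt=1.5 → body Δ=(-0.1001, 0.0621, 0.6818) → world pose (-0.4103, 0.2466, 0.2983)
step 3: ξ=(vx,vy,ωz)=(0.2250, -0.0375, -0.6818), dt=0.8 → body Δ=(0.1632, -0.0764, -0.5455) → world pose (-0.2318, 0.2215, -0.2472)

(-0.2318, 0.2215, -0.2472)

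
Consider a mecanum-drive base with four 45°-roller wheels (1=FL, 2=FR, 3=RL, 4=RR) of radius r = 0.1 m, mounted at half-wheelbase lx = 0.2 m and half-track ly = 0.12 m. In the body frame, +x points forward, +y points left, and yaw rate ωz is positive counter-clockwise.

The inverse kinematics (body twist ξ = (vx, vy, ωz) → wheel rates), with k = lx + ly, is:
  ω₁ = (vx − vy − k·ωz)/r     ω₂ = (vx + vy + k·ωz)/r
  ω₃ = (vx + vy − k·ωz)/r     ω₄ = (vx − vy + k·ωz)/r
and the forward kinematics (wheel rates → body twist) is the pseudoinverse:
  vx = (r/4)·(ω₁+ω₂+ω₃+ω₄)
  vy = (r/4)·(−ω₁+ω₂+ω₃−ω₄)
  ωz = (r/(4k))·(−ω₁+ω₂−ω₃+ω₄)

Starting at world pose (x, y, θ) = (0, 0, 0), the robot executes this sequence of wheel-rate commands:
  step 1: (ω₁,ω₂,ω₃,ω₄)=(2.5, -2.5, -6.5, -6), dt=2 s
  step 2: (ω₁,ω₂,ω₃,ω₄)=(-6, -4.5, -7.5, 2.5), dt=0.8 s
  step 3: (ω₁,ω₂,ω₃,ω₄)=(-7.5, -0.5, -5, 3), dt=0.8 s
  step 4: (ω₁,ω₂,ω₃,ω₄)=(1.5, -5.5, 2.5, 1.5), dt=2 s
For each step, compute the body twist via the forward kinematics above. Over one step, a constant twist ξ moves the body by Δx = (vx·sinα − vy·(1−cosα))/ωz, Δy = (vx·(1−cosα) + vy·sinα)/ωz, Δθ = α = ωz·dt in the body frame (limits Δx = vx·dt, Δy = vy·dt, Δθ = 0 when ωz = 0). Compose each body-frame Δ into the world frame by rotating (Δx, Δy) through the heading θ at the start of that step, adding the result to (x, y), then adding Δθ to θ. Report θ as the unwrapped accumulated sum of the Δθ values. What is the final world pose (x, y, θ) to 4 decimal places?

(-1.0803, -0.4691, -0.2969)

step 1: ξ=(vx,vy,ωz)=(-0.3125, -0.1375, -0.3516), dt=2.0 → body Δ=(-0.6675, -0.0421, -0.7031) → world pose (-0.6675, -0.0421, -0.7031)
step 2: ξ=(vx,vy,ωz)=(-0.3875, -0.2125, 0.8984), dt=0.8 → body Δ=(-0.2255, -0.2624, 0.7188) → world pose (-1.0092, -0.0965, 0.0156)
step 3: ξ=(vx,vy,ωz)=(-0.2500, -0.0250, 1.1719), dt=0.8 → body Δ=(-0.1633, -0.1043, 0.9375) → world pose (-1.1708, -0.2033, 0.9531)
step 4: ξ=(vx,vy,ωz)=(0.0000, -0.1500, -0.6250), dt=2.0 → body Δ=(-0.1643, -0.2278, -1.2500) → world pose (-1.0803, -0.4691, -0.2969)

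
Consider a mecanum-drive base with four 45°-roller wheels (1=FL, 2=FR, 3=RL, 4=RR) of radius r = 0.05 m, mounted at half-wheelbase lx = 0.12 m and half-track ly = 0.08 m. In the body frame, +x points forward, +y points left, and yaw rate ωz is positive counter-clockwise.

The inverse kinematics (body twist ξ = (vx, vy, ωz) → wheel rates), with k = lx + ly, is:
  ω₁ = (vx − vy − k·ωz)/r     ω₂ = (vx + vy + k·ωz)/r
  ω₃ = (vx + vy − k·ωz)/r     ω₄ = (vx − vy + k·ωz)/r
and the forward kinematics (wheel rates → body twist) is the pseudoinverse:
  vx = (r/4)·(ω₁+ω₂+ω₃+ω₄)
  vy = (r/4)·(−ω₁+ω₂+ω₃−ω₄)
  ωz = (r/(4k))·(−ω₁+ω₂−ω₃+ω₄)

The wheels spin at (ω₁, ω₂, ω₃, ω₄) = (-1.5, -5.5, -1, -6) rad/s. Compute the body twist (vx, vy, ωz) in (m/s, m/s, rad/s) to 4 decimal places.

(-0.1750, 0.0125, -0.5625)

k = lx + ly = 0.12 + 0.08 = 0.2000
ω₁+ω₂+ω₃+ω₄ = -14.0000  →  vx = (0.05/4)·-14.0000 = -0.1750
−ω₁+ω₂+ω₃−ω₄ = 1.0000  →  vy = (0.05/4)·1.0000 = 0.0125
−ω₁+ω₂−ω₃+ω₄ = -9.0000  →  ωz = (0.05/0.8000)·-9.0000 = -0.5625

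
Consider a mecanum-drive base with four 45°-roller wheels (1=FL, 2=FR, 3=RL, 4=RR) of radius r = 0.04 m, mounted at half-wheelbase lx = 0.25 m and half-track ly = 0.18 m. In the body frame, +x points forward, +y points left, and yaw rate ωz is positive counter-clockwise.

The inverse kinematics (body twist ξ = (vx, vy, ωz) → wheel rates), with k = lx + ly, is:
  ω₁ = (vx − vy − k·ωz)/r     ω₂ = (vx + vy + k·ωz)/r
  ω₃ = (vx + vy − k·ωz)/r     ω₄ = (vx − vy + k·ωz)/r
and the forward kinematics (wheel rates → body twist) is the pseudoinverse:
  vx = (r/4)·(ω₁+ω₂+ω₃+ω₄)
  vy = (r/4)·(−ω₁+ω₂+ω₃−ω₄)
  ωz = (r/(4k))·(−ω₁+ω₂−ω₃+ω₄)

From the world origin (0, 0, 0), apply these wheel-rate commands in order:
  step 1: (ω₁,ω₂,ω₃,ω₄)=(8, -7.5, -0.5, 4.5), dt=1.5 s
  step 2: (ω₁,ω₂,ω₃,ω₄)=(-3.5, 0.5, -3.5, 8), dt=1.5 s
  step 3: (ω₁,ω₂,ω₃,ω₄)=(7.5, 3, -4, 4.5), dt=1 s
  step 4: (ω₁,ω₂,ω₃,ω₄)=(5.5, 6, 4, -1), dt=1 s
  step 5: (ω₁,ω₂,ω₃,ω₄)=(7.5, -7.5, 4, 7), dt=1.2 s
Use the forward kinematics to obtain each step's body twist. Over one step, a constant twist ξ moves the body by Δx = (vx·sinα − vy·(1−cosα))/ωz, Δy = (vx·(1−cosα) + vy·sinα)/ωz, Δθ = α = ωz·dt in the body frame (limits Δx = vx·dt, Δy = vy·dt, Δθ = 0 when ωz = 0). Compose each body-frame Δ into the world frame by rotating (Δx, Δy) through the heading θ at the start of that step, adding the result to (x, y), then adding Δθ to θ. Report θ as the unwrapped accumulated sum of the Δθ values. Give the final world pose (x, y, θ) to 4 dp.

step 1: ξ=(vx,vy,ωz)=(0.0450, -0.2050, -0.2442), dt=1.5 → body Δ=(0.0103, -0.3129, -0.3663) → world pose (0.0103, -0.3129, -0.3663)
step 2: ξ=(vx,vy,ωz)=(0.0150, -0.0750, 0.3605), dt=1.5 → body Δ=(0.0511, -0.1012, 0.5407) → world pose (0.0218, -0.4256, 0.1744)
step 3: ξ=(vx,vy,ωz)=(0.1100, -0.1300, 0.0930), dt=1.0 → body Δ=(0.1159, -0.1247, 0.0930) → world pose (0.1576, -0.5283, 0.2674)
step 4: ξ=(vx,vy,ωz)=(0.1450, 0.0550, -0.1047), dt=1.0 → body Δ=(0.1476, 0.0473, -0.1047) → world pose (0.2874, -0.4437, 0.1628)
step 5: ξ=(vx,vy,ωz)=(0.1100, -0.1800, -0.2791), dt=1.2 → body Δ=(0.0937, -0.2339, -0.3349) → world pose (0.4178, -0.6593, -0.1721)

(0.4178, -0.6593, -0.1721)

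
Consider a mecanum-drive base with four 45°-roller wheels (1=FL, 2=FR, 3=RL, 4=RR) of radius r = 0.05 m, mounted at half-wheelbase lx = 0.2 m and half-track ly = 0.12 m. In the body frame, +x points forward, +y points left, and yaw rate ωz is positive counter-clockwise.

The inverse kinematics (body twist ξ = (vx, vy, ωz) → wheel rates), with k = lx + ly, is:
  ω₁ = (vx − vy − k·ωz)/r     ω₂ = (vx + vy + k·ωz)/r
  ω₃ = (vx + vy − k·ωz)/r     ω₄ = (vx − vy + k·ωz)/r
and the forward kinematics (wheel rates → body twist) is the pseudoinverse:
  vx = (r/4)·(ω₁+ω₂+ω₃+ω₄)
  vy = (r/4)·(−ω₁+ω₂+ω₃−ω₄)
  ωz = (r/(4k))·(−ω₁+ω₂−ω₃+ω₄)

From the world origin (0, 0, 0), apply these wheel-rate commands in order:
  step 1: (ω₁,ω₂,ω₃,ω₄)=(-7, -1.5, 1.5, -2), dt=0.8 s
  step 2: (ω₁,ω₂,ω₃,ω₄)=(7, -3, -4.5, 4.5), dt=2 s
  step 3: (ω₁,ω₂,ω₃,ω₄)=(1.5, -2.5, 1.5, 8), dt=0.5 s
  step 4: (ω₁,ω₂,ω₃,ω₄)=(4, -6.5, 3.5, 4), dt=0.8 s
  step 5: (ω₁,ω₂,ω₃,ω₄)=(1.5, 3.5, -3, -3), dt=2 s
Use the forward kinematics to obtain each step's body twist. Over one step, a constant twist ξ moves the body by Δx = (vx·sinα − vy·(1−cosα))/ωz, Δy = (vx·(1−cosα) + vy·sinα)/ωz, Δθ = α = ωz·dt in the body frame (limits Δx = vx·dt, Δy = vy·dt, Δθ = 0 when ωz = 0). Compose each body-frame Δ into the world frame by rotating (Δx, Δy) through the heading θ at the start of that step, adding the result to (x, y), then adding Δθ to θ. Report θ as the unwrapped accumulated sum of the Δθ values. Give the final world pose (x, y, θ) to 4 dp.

(0.0935, -0.5113, -0.1230)

step 1: ξ=(vx,vy,ωz)=(-0.1125, 0.1125, 0.0781), dt=0.8 → body Δ=(-0.0928, 0.0871, 0.0625) → world pose (-0.0928, 0.0871, 0.0625)
step 2: ξ=(vx,vy,ωz)=(0.0500, -0.2375, -0.0391), dt=2.0 → body Δ=(0.0814, -0.4784, -0.0781) → world pose (0.0183, -0.3853, -0.0156)
step 3: ξ=(vx,vy,ωz)=(0.1063, -0.1313, 0.0977), dt=0.5 → body Δ=(0.0547, -0.0643, 0.0488) → world pose (0.0720, -0.4504, 0.0332)
step 4: ξ=(vx,vy,ωz)=(0.0625, -0.1375, -0.3906), dt=0.8 → body Δ=(0.0321, -0.1160, -0.3125) → world pose (0.1080, -0.5653, -0.2793)
step 5: ξ=(vx,vy,ωz)=(-0.0125, 0.0250, 0.0781), dt=2.0 → body Δ=(-0.0288, 0.0478, 0.1562) → world pose (0.0935, -0.5113, -0.1230)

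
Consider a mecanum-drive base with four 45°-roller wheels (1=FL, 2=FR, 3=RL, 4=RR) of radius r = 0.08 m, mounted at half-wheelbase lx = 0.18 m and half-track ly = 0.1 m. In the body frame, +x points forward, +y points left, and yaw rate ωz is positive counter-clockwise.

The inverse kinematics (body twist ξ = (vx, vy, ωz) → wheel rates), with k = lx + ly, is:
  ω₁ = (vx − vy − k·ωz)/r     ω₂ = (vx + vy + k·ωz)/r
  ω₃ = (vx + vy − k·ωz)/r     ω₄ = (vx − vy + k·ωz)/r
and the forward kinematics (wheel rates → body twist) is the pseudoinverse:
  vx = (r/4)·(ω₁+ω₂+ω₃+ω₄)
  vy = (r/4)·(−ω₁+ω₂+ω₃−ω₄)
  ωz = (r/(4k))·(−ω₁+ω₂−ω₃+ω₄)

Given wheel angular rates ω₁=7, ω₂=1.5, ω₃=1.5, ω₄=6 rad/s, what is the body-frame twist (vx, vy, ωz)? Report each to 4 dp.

k = lx + ly = 0.18 + 0.1 = 0.2800
ω₁+ω₂+ω₃+ω₄ = 16.0000  →  vx = (0.08/4)·16.0000 = 0.3200
−ω₁+ω₂+ω₃−ω₄ = -10.0000  →  vy = (0.08/4)·-10.0000 = -0.2000
−ω₁+ω₂−ω₃+ω₄ = -1.0000  →  ωz = (0.08/1.1200)·-1.0000 = -0.0714

(0.3200, -0.2000, -0.0714)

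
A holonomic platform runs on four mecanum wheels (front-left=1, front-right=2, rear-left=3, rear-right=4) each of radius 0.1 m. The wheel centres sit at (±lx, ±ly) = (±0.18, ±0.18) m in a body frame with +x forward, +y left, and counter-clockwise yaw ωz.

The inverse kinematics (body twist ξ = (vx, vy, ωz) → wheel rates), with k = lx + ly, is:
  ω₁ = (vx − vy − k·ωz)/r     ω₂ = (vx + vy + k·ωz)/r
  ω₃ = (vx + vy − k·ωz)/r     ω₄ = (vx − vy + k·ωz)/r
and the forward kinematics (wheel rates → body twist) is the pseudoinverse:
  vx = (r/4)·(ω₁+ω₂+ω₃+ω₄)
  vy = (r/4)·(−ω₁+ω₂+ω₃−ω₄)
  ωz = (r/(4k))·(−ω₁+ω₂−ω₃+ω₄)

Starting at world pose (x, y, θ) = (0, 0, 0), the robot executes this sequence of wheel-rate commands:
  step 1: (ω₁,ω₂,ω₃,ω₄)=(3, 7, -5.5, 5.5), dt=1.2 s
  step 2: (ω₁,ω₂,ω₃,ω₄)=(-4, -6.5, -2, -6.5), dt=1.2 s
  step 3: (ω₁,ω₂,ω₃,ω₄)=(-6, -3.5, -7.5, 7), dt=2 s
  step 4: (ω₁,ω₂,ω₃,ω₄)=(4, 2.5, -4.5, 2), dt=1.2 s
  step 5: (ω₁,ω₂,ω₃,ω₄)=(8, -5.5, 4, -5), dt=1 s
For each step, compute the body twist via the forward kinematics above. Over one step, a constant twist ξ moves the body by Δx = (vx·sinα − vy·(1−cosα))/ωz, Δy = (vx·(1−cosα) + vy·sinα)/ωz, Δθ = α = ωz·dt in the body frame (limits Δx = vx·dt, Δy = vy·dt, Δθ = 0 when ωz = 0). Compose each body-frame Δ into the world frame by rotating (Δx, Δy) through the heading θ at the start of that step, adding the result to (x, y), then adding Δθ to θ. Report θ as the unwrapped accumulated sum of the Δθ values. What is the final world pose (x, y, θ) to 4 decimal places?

step 1: ξ=(vx,vy,ωz)=(0.2500, -0.1750, 1.0417), dt=1.2 → body Δ=(0.3428, 0.0049, 1.2500) → world pose (0.3428, 0.0049, 1.2500)
step 2: ξ=(vx,vy,ωz)=(-0.4750, 0.0500, -0.4861), dt=1.2 → body Δ=(-0.5212, 0.2182, -0.5833) → world pose (-0.0287, -0.4209, 0.6667)
step 3: ξ=(vx,vy,ωz)=(-0.2500, -0.3000, 1.1806), dt=2.0 → body Δ=(0.2857, -0.5410, 2.3611) → world pose (0.5304, -0.6694, 3.0278)
step 4: ξ=(vx,vy,ωz)=(0.1000, -0.2000, 0.3472), dt=1.2 → body Δ=(0.1658, -0.2085, 0.4167) → world pose (0.3893, -0.4435, 3.4444)
step 5: ξ=(vx,vy,ωz)=(0.0375, -0.1125, -1.5625), dt=1.0 → body Δ=(-0.0474, -0.0958, -1.5625) → world pose (0.4060, -0.3379, 1.8819)

(0.4060, -0.3379, 1.8819)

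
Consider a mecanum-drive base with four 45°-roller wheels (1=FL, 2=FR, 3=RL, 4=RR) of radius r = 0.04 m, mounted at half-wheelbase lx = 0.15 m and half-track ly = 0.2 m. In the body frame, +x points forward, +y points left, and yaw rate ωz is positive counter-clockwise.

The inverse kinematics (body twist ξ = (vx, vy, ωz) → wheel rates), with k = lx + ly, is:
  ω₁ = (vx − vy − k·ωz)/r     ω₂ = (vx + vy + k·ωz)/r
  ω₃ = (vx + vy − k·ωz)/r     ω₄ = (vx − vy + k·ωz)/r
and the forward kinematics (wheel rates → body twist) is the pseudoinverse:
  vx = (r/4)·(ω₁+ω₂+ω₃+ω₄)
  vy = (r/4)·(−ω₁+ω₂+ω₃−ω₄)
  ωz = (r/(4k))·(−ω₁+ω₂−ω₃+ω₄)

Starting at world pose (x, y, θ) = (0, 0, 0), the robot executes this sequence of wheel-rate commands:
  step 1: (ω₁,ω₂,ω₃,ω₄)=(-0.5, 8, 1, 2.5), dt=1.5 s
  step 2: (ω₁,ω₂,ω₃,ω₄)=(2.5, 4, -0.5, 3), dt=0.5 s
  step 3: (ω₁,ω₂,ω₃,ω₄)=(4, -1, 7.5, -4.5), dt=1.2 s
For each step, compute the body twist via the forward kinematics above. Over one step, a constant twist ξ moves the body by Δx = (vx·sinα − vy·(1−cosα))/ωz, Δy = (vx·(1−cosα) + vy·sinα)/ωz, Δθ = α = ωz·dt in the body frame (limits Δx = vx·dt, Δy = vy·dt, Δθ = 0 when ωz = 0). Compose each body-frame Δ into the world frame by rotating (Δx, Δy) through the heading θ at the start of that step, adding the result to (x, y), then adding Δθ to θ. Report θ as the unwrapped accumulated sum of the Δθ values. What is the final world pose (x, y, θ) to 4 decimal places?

step 1: ξ=(vx,vy,ωz)=(0.1100, 0.0700, 0.2857), dt=1.5 → body Δ=(0.1378, 0.1366, 0.4286) → world pose (0.1378, 0.1366, 0.4286)
step 2: ξ=(vx,vy,ωz)=(0.0900, -0.0200, 0.1429), dt=0.5 → body Δ=(0.0453, -0.0084, 0.0714) → world pose (0.1825, 0.1478, 0.5000)
step 3: ξ=(vx,vy,ωz)=(0.0600, 0.0700, -0.4857), dt=1.2 → body Δ=(0.0918, 0.0589, -0.5829) → world pose (0.2348, 0.2436, -0.0829)

(0.2348, 0.2436, -0.0829)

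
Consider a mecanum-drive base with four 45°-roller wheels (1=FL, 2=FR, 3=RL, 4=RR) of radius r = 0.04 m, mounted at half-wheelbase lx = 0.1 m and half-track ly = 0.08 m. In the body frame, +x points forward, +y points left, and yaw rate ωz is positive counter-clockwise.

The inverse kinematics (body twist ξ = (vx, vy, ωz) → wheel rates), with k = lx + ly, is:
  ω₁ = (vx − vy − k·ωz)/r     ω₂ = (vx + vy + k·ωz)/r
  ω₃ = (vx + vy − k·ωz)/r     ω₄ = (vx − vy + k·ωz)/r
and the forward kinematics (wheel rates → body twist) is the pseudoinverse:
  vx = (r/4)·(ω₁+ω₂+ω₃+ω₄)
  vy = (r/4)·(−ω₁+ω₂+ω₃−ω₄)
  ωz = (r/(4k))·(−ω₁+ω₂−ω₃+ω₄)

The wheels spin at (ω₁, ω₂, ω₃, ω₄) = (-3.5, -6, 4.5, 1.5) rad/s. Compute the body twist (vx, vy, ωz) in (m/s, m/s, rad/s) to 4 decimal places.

k = lx + ly = 0.1 + 0.08 = 0.1800
ω₁+ω₂+ω₃+ω₄ = -3.5000  →  vx = (0.04/4)·-3.5000 = -0.0350
−ω₁+ω₂+ω₃−ω₄ = 0.5000  →  vy = (0.04/4)·0.5000 = 0.0050
−ω₁+ω₂−ω₃+ω₄ = -5.5000  →  ωz = (0.04/0.7200)·-5.5000 = -0.3056

(-0.0350, 0.0050, -0.3056)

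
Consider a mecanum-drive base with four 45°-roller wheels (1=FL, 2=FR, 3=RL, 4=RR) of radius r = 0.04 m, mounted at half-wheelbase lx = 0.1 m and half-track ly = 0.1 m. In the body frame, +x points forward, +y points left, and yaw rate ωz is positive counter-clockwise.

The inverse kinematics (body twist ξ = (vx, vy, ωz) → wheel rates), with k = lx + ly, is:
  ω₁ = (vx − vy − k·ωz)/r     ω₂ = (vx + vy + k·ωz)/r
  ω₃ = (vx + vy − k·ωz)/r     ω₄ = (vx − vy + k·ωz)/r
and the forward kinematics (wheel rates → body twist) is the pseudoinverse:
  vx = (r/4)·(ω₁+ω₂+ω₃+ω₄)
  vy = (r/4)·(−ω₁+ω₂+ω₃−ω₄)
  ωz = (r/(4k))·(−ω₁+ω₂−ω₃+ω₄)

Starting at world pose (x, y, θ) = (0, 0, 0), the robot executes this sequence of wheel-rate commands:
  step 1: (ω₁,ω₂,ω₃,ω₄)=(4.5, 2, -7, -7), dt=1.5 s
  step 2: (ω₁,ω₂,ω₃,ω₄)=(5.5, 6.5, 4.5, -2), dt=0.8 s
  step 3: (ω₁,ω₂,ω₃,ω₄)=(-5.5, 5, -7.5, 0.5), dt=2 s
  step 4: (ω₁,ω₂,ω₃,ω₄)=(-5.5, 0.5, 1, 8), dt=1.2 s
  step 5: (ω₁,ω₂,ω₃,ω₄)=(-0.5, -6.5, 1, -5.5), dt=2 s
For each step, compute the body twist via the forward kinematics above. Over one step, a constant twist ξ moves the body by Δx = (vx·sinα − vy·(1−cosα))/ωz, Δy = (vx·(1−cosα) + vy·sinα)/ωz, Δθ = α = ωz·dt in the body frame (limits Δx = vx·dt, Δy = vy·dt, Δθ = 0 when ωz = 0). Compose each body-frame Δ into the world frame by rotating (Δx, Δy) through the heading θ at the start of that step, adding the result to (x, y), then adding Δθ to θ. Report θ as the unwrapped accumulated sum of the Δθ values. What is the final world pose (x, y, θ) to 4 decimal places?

(-0.1254, -0.1973, 0.9725)

step 1: ξ=(vx,vy,ωz)=(-0.0750, -0.0250, -0.1250), dt=1.5 → body Δ=(-0.1153, -0.0268, -0.1875) → world pose (-0.1153, -0.0268, -0.1875)
step 2: ξ=(vx,vy,ωz)=(0.1450, 0.0750, -0.2750), dt=0.8 → body Δ=(0.1216, 0.0468, -0.2200) → world pose (0.0129, -0.0035, -0.4075)
step 3: ξ=(vx,vy,ωz)=(-0.0750, 0.0250, 0.9250), dt=2.0 → body Δ=(-0.1124, -0.0774, 1.8500) → world pose (-0.1210, -0.0300, 1.4425)
step 4: ξ=(vx,vy,ωz)=(0.0400, -0.0100, 0.6500), dt=1.2 → body Δ=(0.0477, 0.0070, 0.7800) → world pose (-0.1218, 0.0182, 2.2225)
step 5: ξ=(vx,vy,ωz)=(-0.1150, 0.0050, -0.6250), dt=2.0 → body Δ=(-0.1691, 0.1336, -1.2500) → world pose (-0.1254, -0.1973, 0.9725)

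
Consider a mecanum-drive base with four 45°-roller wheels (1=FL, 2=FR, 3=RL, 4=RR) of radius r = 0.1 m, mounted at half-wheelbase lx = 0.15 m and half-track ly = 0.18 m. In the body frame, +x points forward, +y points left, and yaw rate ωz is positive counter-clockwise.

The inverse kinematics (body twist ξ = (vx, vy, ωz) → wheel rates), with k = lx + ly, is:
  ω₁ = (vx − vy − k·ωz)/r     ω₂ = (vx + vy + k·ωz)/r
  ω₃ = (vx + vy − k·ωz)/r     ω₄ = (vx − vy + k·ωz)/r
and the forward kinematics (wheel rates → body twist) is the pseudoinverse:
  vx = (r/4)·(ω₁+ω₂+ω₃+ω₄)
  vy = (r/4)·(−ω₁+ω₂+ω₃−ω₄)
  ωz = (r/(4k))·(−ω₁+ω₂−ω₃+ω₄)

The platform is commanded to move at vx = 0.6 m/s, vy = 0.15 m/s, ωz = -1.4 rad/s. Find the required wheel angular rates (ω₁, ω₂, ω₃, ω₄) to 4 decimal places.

(9.1200, 2.8800, 12.1200, -0.1200)

k = lx + ly = 0.15 + 0.18 = 0.3300;  k·ωz = 0.3300·-1.4 = -0.4620
ω₁ (FL) = (vx − vy − k·ωz)/r = 0.9120/0.1 = 9.1200
ω₂ (FR) = (vx + vy + k·ωz)/r = 0.2880/0.1 = 2.8800
ω₃ (RL) = (vx + vy − k·ωz)/r = 1.2120/0.1 = 12.1200
ω₄ (RR) = (vx − vy + k·ωz)/r = -0.0120/0.1 = -0.1200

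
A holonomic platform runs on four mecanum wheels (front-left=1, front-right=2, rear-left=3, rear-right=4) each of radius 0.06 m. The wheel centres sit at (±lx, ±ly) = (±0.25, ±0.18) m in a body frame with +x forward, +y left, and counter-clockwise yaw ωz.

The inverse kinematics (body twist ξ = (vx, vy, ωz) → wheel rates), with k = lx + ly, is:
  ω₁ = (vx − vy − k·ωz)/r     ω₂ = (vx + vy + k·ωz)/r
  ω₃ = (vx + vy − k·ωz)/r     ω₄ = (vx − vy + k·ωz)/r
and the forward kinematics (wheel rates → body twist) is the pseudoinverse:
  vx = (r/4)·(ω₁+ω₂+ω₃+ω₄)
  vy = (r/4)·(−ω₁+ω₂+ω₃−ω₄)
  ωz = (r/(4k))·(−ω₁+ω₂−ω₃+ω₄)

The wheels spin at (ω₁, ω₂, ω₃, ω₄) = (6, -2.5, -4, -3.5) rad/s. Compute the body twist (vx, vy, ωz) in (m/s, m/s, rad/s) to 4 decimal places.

k = lx + ly = 0.25 + 0.18 = 0.4300
ω₁+ω₂+ω₃+ω₄ = -4.0000  →  vx = (0.06/4)·-4.0000 = -0.0600
−ω₁+ω₂+ω₃−ω₄ = -9.0000  →  vy = (0.06/4)·-9.0000 = -0.1350
−ω₁+ω₂−ω₃+ω₄ = -8.0000  →  ωz = (0.06/1.7200)·-8.0000 = -0.2791

(-0.0600, -0.1350, -0.2791)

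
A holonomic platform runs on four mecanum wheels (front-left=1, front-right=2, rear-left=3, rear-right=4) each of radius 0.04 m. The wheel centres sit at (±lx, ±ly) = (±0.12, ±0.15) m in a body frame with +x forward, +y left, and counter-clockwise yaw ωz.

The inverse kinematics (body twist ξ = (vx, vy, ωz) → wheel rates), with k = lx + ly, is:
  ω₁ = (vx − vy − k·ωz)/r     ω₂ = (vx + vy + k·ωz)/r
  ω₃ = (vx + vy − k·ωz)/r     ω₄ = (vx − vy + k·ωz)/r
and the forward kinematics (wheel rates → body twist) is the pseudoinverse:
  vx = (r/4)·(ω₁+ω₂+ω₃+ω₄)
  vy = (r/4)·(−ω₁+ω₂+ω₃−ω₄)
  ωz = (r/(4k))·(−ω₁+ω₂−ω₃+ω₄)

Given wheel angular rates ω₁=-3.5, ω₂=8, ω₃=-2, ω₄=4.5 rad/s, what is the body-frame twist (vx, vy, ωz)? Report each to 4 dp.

(0.0700, 0.0500, 0.6667)

k = lx + ly = 0.12 + 0.15 = 0.2700
ω₁+ω₂+ω₃+ω₄ = 7.0000  →  vx = (0.04/4)·7.0000 = 0.0700
−ω₁+ω₂+ω₃−ω₄ = 5.0000  →  vy = (0.04/4)·5.0000 = 0.0500
−ω₁+ω₂−ω₃+ω₄ = 18.0000  →  ωz = (0.04/1.0800)·18.0000 = 0.6667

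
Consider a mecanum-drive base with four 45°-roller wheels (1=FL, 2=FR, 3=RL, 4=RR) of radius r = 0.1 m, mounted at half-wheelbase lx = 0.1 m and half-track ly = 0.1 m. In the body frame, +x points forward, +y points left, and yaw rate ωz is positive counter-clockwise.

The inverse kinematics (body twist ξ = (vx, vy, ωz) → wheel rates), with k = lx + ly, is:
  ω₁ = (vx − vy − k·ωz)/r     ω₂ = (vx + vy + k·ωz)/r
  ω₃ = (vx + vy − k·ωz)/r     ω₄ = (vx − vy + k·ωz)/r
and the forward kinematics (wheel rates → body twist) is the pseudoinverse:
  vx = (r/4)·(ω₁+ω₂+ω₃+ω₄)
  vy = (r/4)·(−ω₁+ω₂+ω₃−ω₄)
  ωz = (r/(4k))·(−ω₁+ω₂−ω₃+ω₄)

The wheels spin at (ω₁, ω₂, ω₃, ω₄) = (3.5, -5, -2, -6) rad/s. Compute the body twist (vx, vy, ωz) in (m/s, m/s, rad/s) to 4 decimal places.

k = lx + ly = 0.1 + 0.1 = 0.2000
ω₁+ω₂+ω₃+ω₄ = -9.5000  →  vx = (0.1/4)·-9.5000 = -0.2375
−ω₁+ω₂+ω₃−ω₄ = -4.5000  →  vy = (0.1/4)·-4.5000 = -0.1125
−ω₁+ω₂−ω₃+ω₄ = -12.5000  →  ωz = (0.1/0.8000)·-12.5000 = -1.5625

(-0.2375, -0.1125, -1.5625)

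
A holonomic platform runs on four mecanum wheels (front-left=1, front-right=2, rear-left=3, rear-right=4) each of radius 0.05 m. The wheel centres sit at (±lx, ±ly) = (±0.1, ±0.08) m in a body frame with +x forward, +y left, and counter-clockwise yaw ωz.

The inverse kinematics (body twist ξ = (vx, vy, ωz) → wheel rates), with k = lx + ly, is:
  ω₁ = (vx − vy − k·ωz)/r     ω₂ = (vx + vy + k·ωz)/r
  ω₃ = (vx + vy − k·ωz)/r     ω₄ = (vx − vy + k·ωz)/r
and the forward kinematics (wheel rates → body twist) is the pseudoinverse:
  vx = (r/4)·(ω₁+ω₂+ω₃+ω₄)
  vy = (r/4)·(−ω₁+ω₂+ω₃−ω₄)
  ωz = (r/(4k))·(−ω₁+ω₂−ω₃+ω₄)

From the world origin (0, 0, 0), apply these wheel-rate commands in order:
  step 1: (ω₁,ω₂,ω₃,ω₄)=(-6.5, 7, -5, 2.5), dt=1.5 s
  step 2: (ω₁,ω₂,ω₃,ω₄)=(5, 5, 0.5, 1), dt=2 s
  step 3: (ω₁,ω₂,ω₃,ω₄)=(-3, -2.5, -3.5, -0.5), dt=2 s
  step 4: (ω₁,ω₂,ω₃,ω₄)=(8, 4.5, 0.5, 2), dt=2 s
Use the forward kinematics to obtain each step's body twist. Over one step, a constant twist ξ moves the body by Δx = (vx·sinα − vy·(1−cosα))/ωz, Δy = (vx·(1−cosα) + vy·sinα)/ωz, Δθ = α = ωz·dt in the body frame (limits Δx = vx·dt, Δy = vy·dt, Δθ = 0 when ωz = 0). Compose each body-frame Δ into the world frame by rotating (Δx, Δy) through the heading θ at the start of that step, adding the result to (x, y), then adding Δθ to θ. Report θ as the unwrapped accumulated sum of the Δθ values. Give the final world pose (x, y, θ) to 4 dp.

(-0.2914, 0.4583, 2.4653)

step 1: ξ=(vx,vy,ωz)=(-0.0250, 0.0750, 1.4583), dt=1.5 → body Δ=(-0.0952, 0.0149, 2.1875) → world pose (-0.0952, 0.0149, 2.1875)
step 2: ξ=(vx,vy,ωz)=(0.1437, -0.0063, 0.0347), dt=2.0 → body Δ=(0.2877, -0.0025, 0.0694) → world pose (-0.2595, 0.2511, 2.2569)
step 3: ξ=(vx,vy,ωz)=(-0.1188, -0.0312, 0.2431), dt=2.0 → body Δ=(-0.2134, -0.1167, 0.4861) → world pose (-0.0341, 0.1599, 2.7431)
step 4: ξ=(vx,vy,ωz)=(0.1875, -0.0625, -0.1389), dt=2.0 → body Δ=(0.3529, -0.1751, -0.2778) → world pose (-0.2914, 0.4583, 2.4653)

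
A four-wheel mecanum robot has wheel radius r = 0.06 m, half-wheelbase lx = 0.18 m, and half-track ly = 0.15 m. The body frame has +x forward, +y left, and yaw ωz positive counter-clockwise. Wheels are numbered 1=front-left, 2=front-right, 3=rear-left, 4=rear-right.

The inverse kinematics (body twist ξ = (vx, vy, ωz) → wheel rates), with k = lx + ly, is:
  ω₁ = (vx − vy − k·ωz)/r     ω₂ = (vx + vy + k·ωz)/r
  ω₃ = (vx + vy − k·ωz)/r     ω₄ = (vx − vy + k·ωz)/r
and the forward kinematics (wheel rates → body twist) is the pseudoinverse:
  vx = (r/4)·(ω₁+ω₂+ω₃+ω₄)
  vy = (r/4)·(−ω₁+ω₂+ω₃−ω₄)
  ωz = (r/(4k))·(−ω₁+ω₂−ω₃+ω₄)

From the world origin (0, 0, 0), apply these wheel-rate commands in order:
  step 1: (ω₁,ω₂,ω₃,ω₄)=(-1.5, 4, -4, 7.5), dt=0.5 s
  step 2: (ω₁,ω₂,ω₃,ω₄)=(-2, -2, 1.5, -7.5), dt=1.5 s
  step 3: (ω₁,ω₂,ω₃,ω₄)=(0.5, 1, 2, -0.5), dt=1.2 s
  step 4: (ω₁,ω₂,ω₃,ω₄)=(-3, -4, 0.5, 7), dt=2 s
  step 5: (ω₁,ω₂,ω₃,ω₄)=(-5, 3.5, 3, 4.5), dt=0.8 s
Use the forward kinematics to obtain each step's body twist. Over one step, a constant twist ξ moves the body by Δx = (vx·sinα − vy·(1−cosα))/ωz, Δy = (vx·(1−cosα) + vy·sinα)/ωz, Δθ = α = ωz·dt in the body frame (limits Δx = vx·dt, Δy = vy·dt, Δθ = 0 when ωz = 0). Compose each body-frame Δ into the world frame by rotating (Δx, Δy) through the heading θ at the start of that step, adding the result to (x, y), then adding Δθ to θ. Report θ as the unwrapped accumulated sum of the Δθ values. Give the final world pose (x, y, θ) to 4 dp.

step 1: ξ=(vx,vy,ωz)=(0.0900, -0.0900, 0.7727), dt=0.5 → body Δ=(0.0525, -0.0353, 0.3864) → world pose (0.0525, -0.0353, 0.3864)
step 2: ξ=(vx,vy,ωz)=(-0.1500, 0.1350, -0.4091), dt=1.5 → body Δ=(-0.1509, 0.2569, -0.6136) → world pose (-0.1842, 0.1458, -0.2273)
step 3: ξ=(vx,vy,ωz)=(0.0450, 0.0450, -0.0909), dt=1.2 → body Δ=(0.0568, 0.0510, -0.1091) → world pose (-0.1173, 0.1826, -0.3364)
step 4: ξ=(vx,vy,ωz)=(0.0075, -0.1125, 0.2500), dt=2.0 → body Δ=(0.0695, -0.2121, 0.5000) → world pose (-0.1217, -0.0405, 0.1636)
step 5: ξ=(vx,vy,ωz)=(0.0900, 0.1050, 0.4545), dt=0.8 → body Δ=(0.0553, 0.0951, 0.3636) → world pose (-0.0826, 0.0624, 0.5273)

(-0.0826, 0.0624, 0.5273)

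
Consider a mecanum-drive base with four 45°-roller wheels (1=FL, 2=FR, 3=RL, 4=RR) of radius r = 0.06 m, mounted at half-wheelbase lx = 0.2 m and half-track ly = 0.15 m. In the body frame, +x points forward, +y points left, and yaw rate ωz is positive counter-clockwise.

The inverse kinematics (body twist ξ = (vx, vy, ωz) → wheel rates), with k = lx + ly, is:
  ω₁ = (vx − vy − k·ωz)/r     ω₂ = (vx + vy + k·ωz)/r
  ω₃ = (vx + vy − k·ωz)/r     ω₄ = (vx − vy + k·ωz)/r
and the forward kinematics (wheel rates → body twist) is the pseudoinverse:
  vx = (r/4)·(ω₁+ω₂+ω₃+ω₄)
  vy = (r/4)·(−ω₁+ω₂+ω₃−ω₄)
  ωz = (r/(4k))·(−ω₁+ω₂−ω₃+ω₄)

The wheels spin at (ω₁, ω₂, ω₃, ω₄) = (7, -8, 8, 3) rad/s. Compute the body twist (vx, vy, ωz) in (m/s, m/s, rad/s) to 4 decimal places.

k = lx + ly = 0.2 + 0.15 = 0.3500
ω₁+ω₂+ω₃+ω₄ = 10.0000  →  vx = (0.06/4)·10.0000 = 0.1500
−ω₁+ω₂+ω₃−ω₄ = -10.0000  →  vy = (0.06/4)·-10.0000 = -0.1500
−ω₁+ω₂−ω₃+ω₄ = -20.0000  →  ωz = (0.06/1.4000)·-20.0000 = -0.8571

(0.1500, -0.1500, -0.8571)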